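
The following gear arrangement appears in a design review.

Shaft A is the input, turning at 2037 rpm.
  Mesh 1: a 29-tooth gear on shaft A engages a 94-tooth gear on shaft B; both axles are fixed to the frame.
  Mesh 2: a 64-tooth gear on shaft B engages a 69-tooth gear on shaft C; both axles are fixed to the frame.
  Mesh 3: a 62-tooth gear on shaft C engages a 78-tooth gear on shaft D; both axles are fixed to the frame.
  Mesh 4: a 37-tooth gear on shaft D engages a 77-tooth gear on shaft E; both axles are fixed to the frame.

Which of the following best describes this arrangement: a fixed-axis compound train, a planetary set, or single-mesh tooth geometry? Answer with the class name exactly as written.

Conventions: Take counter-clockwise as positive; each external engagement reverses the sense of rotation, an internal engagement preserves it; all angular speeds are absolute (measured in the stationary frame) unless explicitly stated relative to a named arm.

class = fixed-axis compound train [4 meshes; 4 ratios multiply, 4 sense flips]
classification: fixed-axis compound train

fixed-axis compound train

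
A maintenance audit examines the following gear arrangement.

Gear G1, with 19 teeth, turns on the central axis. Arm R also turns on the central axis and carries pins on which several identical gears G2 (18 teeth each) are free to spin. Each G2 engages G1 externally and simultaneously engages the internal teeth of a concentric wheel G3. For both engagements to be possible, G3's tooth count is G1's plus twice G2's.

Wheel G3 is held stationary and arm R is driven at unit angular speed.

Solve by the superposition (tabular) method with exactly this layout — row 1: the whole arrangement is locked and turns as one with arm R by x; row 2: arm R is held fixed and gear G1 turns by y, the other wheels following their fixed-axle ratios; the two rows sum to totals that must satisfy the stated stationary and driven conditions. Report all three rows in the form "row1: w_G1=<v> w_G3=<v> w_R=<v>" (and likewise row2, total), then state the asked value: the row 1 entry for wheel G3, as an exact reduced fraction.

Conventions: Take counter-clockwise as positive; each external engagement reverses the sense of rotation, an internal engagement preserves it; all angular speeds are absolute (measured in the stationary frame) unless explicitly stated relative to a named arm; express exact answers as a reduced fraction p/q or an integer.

topology: planetary set — G1 19T / G2 18T / G3 55T, arm = carrier (Willis)
row 1: whole set turns with the arm by x
row 2 (arm held, sun turns y): ω_ring = −(19/55)·y, ω_arm = 0
boundary: total ω_ring = x − (19/55)·y = 0 and total ω_arm = x = 1  ⇒  y = 55/19, x = 1
row 2 ring = −(19/55)·55/19 = -1
totals (row 1 + row 2): sun 1 + 55/19 = 74/19, ring 1 + (-1) = 0, arm 1 + 0 = 1
asked cell (row1, ring) = 1

row1: w_G1=1 w_G3=1 w_R=1
row2: w_G1=55/19 w_G3=-1 w_R=0
total: w_G1=74/19 w_G3=0 w_R=1
asked value: 1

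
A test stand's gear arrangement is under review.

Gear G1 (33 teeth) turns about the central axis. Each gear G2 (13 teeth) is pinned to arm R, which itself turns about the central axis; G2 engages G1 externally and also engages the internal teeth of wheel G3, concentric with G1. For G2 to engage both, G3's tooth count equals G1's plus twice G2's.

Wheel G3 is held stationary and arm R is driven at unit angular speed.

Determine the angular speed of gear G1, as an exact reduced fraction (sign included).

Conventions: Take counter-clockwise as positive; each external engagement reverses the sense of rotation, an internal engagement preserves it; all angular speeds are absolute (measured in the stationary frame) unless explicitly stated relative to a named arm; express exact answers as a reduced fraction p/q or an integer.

class = planetary set [G3 = 33+2·13 = 59; Willis about the carrier]
ring teeth: 33 + 2·13 = 59
33(ω_sun−ω_arm) = −59(ω_ring−ω_arm),  ω_ring = 0, ω_arm = 1
ω_sun = 1 − (59/33)(0−1) = 92/33
exact speed ratio = 92/33

92/33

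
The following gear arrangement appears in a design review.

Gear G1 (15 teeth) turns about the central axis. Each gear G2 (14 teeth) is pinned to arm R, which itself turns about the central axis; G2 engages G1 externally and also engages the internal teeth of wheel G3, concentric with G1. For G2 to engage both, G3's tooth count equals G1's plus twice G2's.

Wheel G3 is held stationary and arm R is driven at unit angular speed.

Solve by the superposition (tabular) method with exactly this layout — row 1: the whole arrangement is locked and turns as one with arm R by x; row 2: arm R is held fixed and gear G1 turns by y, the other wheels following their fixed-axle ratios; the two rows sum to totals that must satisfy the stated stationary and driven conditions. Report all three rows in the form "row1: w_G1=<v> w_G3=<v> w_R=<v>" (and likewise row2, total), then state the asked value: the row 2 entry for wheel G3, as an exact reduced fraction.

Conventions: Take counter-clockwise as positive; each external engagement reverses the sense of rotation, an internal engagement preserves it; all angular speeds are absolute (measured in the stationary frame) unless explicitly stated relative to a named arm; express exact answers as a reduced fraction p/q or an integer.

row1: w_G1=1 w_G3=1 w_R=1
row2: w_G1=43/15 w_G3=-1 w_R=0
total: w_G1=58/15 w_G3=0 w_R=1
asked value: -1

recognized (axles ride arm R): planetary set, 15/14/43 teeth
row 1 (train locked, turned with arm): all members turn x
row 2 (arm held, sun turns y): ω_ring = −(15/43)·y, ω_arm = 0
boundary: total ω_ring = x − (15/43)·y = 0 and total ω_arm = x = 1  ⇒  y = 43/15, x = 1
row 2 ring = −(15/43)·43/15 = -1
totals (row 1 + row 2): sun 1 + 43/15 = 58/15, ring 1 + (-1) = 0, arm 1 + 0 = 1
asked cell (row2, ring) = -1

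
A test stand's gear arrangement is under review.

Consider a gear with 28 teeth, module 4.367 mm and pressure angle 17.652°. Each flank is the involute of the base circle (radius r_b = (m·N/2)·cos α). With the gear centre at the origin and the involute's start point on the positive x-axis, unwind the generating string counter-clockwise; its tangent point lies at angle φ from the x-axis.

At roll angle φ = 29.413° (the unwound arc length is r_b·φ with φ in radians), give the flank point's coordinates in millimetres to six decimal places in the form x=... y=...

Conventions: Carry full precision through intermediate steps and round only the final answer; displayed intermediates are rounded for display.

recognized (one wheel, involute flank): single-mesh tooth geometry, m = 4.367, N = 28
pitch radius r_p = m·N/2 = 4.367·28/2 = 61.138000
base radius r_b = r_p·cos α = 61.138000·cos 17.652° = 58.259369
roll angle φ = 29.413° = 0.51335369 rad
x = r_b·(cos φ + φ·sin φ) = 65.437572
y = r_b·(sin φ − φ·cos φ) = 2.558622

x=65.437572 y=2.558622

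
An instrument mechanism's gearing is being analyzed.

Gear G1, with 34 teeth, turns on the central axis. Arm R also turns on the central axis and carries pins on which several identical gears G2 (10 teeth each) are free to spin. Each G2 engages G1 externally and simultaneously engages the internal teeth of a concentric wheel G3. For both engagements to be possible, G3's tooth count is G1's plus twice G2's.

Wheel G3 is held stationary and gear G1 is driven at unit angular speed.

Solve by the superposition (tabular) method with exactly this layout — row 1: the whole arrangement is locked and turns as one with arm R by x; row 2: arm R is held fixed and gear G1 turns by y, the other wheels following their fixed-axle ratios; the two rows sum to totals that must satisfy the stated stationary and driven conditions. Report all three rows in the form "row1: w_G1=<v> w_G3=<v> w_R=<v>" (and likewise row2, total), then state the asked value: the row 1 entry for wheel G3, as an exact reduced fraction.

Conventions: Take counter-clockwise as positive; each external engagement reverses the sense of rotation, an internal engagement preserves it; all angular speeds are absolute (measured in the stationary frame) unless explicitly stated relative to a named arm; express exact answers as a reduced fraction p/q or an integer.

row1: w_G1=17/44 w_G3=17/44 w_R=17/44
row2: w_G1=27/44 w_G3=-17/44 w_R=0
total: w_G1=1 w_G3=0 w_R=17/44
asked value: 17/44

planetary set (34T centre, 10T on arm, 54T internal) — Willis relation
superposition row 1 [locked train]: every member turns x
row 2 — arm fixed, fixed-axis ratios: sun y, ring −(34/54)·y, arm 0
boundary: total ω_ring = x − (34/54)·y = 0 and total ω_sun = x + y = 1  ⇒  y = 27/44, x = 17/44
row 2 ring = −(34/54)·27/44 = -17/44
totals (row 1 + row 2): sun 17/44 + 27/44 = 1, ring 17/44 + (-17/44) = 0, arm 17/44 + 0 = 17/44
asked cell (row1, ring) = 17/44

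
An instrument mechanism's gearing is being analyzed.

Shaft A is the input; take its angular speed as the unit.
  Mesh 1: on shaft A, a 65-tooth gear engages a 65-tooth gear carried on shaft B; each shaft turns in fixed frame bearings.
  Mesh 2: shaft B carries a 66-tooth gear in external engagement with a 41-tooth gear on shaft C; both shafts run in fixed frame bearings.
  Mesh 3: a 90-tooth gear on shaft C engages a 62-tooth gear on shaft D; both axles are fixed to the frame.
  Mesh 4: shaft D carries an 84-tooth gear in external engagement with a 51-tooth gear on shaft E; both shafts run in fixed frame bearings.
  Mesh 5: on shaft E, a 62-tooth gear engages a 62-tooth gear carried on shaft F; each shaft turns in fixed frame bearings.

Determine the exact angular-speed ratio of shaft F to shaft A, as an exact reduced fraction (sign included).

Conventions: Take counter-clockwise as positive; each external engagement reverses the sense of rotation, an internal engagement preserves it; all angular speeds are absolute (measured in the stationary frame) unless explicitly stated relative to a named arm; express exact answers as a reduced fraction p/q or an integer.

-83160/21607

class = fixed-axis compound train [5 meshes; 5 ratios multiply, 5 sense flips]
mesh 1 [65T→65T]: running ratio 1, sense −
mesh 2 [66T→41T]: running ratio 66/41, sense +
mesh 3 [90T→62T]: running ratio 2970/1271, sense −
mesh 4 [84T→51T]: running ratio 83160/21607, sense +
mesh 5 [62T→62T]: running ratio 83160/21607, sense −
ω_out/ω_in = -83160/21607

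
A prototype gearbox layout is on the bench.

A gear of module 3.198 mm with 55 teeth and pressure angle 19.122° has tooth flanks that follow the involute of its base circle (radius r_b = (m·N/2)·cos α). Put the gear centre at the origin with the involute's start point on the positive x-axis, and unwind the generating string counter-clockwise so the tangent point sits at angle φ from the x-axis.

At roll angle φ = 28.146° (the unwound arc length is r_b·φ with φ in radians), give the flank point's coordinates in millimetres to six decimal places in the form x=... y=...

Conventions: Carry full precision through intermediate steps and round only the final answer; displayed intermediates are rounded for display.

topology: single-mesh involute geometry — m = 3.198, N = 55
pitch radius r_p = m·N/2 = 3.198·55/2 = 87.945000
base radius r_b = r_p·cos α = 87.945000·cos 19.122° = 83.092476
roll angle φ = 28.146° = 0.49124037 rad
x = r_b·(cos φ + φ·sin φ) = 92.521504
y = r_b·(sin φ − φ·cos φ) = 3.204837

x=92.521504 y=3.204837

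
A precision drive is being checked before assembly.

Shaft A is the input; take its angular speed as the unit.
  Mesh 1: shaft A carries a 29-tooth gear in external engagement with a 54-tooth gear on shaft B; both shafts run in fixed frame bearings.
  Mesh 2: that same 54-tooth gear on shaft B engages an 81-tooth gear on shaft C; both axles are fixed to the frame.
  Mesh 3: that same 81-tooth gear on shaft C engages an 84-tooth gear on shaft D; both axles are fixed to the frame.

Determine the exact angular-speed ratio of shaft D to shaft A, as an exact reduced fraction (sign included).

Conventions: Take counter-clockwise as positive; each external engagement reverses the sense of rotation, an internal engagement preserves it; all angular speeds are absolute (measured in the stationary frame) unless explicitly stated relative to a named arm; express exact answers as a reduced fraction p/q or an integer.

class = fixed-axis compound train [3 meshes; 3 ratios multiply, 3 sense flips]
mesh 1 [29T→54T]: running ratio 29/54, sense −
mesh 2 [54T→81T]: running ratio 29/81, sense +
mesh 3 [81T→84T]: running ratio 29/84, sense −
ω_out/ω_in = -29/84

-29/84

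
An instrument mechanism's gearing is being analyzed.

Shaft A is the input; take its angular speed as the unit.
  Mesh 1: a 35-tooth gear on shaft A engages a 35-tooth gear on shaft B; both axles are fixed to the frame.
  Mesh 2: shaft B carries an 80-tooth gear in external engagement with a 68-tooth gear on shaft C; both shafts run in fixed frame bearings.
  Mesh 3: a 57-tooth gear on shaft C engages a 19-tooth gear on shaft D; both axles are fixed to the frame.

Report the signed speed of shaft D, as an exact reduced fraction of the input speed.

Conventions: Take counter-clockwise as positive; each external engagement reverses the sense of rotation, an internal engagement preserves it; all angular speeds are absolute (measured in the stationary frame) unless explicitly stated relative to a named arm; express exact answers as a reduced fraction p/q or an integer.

-60/17

3-mesh fixed-axis compound train (all bearings frame-fixed)
mesh 1 [35T→35T]: |ω|/ω_in = 1×35/35 = 1, sense flips to −
mesh 2 [80T→68T]: |ω|/ω_in = 1×80/68 = 20/17, sense flips to +
mesh 3 [57T→19T]: |ω|/ω_in = (20/17)×57/19 = 60/17, sense flips to −
signed output speed (× input speed) = -60/17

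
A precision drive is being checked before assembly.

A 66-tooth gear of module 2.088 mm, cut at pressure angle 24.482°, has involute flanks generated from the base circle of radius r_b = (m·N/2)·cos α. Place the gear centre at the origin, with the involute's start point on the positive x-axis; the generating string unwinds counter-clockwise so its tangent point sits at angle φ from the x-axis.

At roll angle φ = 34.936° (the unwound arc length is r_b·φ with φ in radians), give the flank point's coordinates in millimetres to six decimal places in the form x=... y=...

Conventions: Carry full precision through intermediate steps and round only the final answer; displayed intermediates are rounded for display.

x=73.304957 y=4.564849

recognized (one wheel, involute flank): single-mesh tooth geometry, m = 2.088, N = 66
pitch radius r_p = m·N/2 = 2.088·66/2 = 68.904000
base radius r_b = r_p·cos α = 68.904000·cos 24.482° = 62.708945
roll angle φ = 34.936° = 0.60974823 rad
x = r_b·(cos φ + φ·sin φ) = 73.304957
y = r_b·(sin φ − φ·cos φ) = 4.564849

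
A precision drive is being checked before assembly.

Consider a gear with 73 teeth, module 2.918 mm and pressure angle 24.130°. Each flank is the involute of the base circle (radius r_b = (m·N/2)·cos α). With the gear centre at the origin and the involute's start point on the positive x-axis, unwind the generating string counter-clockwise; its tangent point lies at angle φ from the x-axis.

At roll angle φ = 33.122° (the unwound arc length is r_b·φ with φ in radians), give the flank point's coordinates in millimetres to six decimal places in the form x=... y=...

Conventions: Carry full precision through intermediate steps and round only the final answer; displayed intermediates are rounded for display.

x=112.110007 y=6.052646

single-mesh involute tooth geometry (73T wheel at module 2.918)
pitch radius r_p = m·N/2 = 2.918·73/2 = 106.507000
base radius r_b = r_p·cos α = 106.507000·cos 24.130° = 97.200445
roll angle φ = 33.122° = 0.57808795 rad
x = r_b·(cos φ + φ·sin φ) = 112.110007
y = r_b·(sin φ − φ·cos φ) = 6.052646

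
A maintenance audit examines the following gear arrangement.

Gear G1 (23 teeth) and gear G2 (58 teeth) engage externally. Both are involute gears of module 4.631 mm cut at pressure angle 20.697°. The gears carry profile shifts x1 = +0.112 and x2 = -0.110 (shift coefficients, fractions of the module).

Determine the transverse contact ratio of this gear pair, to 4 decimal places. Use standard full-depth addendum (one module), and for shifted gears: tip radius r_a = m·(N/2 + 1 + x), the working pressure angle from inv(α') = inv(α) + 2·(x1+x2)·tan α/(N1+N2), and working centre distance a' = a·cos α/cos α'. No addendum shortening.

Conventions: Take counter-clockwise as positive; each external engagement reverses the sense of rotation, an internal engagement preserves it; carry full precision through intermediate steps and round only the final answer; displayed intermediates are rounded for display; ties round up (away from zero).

1.6373

topology: single-mesh involute geometry — m = 4.631, 23T/58T pair
base radii: r_b1 = 49.819461, r_b2 = 125.631683
tip radii: r_a1 = 58.406172, r_a2 = 138.420590
inv(α') = inv(20.697°) + 2·(+0.112-0.110)·tan α/(23+58) = 0.01659654  ⇒  α' = 20.70449°
a' = a·cos α / cos α' = 187.5555·cos 20.697°/cos 20.70449° = 187.564760
action lengths: √(r_a1²−r_b1²) = 30.484459, √(r_a2²−r_b2²) = 58.111444
base pitch p_b = π·m·cos α = 13.609778
CR = (30.484459 + 58.111444 − 187.564760·sin 20.70449°)/13.609778 = 1.637260
contact ratio ≈ 1.6373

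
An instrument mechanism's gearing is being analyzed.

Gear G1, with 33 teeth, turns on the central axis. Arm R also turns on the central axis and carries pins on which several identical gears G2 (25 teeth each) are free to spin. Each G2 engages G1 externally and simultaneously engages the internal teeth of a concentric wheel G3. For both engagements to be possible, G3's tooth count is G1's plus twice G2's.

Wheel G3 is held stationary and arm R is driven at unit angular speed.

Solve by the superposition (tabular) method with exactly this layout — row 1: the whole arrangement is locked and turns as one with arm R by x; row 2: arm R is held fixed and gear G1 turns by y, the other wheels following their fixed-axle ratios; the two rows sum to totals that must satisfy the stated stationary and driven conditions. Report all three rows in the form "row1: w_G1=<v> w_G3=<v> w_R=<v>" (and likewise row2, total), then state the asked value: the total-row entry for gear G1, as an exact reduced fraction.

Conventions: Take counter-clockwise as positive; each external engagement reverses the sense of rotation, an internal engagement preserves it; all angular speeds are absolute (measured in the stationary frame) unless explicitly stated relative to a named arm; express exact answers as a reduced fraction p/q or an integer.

row1: w_G1=1 w_G3=1 w_R=1
row2: w_G1=83/33 w_G3=-1 w_R=0
total: w_G1=116/33 w_G3=0 w_R=1
asked value: 116/33

class = planetary set [G3 = 33+2·25 = 83; Willis about the carrier]
row 1: whole set turns with the arm by x
row 2 — arm fixed, fixed-axis ratios: sun y, ring −(33/83)·y, arm 0
boundary: total ω_ring = x − (33/83)·y = 0 and total ω_arm = x = 1  ⇒  y = 83/33, x = 1
row 2 ring = −(33/83)·83/33 = -1
totals (row 1 + row 2): sun 1 + 83/33 = 116/33, ring 1 + (-1) = 0, arm 1 + 0 = 1
asked cell (total, sun) = 116/33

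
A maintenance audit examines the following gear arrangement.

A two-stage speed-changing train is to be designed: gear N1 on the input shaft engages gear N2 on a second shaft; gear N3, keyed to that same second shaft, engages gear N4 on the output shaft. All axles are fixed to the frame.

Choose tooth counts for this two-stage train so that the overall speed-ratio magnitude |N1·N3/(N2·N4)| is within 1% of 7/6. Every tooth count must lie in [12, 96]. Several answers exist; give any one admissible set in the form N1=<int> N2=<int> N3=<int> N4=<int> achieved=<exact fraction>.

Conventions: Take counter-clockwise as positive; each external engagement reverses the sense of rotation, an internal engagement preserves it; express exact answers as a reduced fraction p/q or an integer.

topology: fixed-axis compound train — 2 stages, target 7/6
target = 7/6 in lowest terms: an exact hit needs N1·N3 = k·7 and N2·N4 = k·6 for one integer k, every count in [12, 96]; additionally prefer no 1:1 stage (N1 ≠ N2, N3 ≠ N4)
k = 1…25: no 1:1-free in-range split of k·7 and k·6 into factor pairs; take k = 26
k = 26: N1·N3 = 182 = 13·14, N2·N4 = 156 = 12·13
achieved = 13·14/(12·13) = 7/6; |achieved − target| = 0 ≤ 7/600 ✓

N1=13 N2=12 N3=14 N4=13 achieved=7/6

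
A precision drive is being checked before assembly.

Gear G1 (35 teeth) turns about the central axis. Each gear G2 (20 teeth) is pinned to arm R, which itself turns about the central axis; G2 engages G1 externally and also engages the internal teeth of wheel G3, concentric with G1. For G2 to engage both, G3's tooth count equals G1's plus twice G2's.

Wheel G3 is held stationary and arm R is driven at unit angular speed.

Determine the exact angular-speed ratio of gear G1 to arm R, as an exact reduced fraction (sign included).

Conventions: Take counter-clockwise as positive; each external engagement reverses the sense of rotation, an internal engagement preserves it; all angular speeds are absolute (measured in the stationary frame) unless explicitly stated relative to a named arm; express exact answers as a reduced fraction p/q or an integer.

22/7

topology: planetary set — G1 35T / G2 20T / G3 75T, arm = carrier (Willis)
ring teeth: 35 + 2·20 = 75
35(ω_sun−ω_arm) = −75(ω_ring−ω_arm),  ω_ring = 0, ω_arm = 1
ω_sun = 1 − (75/35)(0−1) = 22/7
ω_out/ω_in = 22/7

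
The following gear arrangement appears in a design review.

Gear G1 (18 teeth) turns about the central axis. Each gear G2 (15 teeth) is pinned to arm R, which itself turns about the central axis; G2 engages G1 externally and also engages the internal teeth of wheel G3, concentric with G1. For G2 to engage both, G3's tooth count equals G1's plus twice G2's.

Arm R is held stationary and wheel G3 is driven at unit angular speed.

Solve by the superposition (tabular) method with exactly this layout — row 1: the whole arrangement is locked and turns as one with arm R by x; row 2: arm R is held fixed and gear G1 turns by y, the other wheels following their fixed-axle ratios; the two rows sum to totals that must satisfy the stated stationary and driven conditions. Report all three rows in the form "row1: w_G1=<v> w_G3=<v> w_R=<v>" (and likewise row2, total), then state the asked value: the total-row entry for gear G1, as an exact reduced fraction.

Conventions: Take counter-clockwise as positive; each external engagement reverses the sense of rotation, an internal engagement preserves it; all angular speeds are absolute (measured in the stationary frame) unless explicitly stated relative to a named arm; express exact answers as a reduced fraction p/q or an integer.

row1: w_G1=0 w_G3=0 w_R=0
row2: w_G1=-8/3 w_G3=1 w_R=0
total: w_G1=-8/3 w_G3=1 w_R=0
asked value: -8/3

topology: planetary set — G1 18T / G2 15T / G3 48T, arm = carrier (Willis)
row 1 — lock + rotate with arm: ω_sun = ω_ring = ω_arm = x
row 2: sun turns y, ring = −(18/48)·y, arm 0
boundary: total ω_arm = x = 0 and total ω_ring = x − (18/48)·y = 1  ⇒  y = -8/3, x = 0
row 2 ring = −(18/48)·(-8/3) = 1
totals (row 1 + row 2): sun 0 + (-8/3) = -8/3, ring 0 + 1 = 1, arm 0 + 0 = 0
asked cell (total, sun) = -8/3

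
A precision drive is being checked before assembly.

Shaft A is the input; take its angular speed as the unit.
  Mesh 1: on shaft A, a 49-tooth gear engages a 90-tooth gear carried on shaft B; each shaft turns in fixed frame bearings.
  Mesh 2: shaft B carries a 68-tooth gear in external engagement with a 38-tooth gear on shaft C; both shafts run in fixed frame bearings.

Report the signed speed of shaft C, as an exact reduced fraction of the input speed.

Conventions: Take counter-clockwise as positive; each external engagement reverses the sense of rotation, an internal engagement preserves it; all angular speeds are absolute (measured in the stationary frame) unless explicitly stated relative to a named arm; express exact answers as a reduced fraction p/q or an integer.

833/855

2-mesh fixed-axis compound train (all bearings frame-fixed)
mesh 1 [49T→90T]: |ω|/ω_in = 1×49/90 = 49/90, sense flips to −
mesh 2 [68T→38T]: |ω|/ω_in = (49/90)×68/38 = 833/855, sense flips to +
signed output speed (× input speed) = 833/855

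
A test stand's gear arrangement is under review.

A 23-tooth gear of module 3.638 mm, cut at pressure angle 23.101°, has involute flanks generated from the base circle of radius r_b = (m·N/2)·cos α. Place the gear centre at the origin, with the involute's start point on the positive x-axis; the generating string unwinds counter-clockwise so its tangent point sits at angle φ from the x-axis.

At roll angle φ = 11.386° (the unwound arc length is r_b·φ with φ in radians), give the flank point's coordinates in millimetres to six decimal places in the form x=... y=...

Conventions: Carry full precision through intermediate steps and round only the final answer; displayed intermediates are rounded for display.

x=39.234650 y=0.100270

topology: single-mesh involute geometry — m = 3.638, N = 23
pitch radius r_p = m·N/2 = 3.638·23/2 = 41.837000
base radius r_b = r_p·cos α = 41.837000·cos 23.101° = 38.482285
roll angle φ = 11.386° = 0.19872319 rad
x = r_b·(cos φ + φ·sin φ) = 39.234650
y = r_b·(sin φ − φ·cos φ) = 0.100270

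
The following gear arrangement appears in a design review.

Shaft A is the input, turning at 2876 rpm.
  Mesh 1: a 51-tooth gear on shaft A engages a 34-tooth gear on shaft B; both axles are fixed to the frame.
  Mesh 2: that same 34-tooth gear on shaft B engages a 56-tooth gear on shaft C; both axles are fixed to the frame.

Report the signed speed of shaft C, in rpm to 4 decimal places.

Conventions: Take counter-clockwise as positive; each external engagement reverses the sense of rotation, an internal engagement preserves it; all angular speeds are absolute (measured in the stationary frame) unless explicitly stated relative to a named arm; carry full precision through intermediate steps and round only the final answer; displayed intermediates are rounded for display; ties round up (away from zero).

class = fixed-axis compound train [2 meshes; 2 ratios multiply, 2 sense flips]
mesh 1 [51T→34T]: ω = 2876.0000×51/34 = 4314.0000 rpm, sense flips to −
mesh 2 [34T→56T]: ω = 4314.0000×34/56 = 2619.2143 rpm, sense flips to +
signed output speed = +2619.2143 rpm

+2619.2143 rpm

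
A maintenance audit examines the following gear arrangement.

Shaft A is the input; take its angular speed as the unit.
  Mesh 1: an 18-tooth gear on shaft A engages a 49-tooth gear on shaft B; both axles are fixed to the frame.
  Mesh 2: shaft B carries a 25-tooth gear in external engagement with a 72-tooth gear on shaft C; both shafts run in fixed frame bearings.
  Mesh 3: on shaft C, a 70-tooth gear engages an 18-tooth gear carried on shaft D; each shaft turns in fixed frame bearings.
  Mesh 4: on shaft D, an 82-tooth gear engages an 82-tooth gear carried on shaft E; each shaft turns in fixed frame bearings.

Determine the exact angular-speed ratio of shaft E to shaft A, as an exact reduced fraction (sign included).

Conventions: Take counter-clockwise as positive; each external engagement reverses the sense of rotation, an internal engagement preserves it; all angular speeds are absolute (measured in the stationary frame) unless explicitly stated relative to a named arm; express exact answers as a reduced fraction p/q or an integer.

125/252

class = fixed-axis compound train [4 meshes; 4 ratios multiply, 4 sense flips]
mesh 1 [18T→49T]: running ratio 18/49, sense −
mesh 2 [25T→72T]: running ratio 25/196, sense +
mesh 3 [70T→18T]: running ratio 125/252, sense −
mesh 4 [82T→82T]: running ratio 125/252, sense +
ω_out/ω_in = 125/252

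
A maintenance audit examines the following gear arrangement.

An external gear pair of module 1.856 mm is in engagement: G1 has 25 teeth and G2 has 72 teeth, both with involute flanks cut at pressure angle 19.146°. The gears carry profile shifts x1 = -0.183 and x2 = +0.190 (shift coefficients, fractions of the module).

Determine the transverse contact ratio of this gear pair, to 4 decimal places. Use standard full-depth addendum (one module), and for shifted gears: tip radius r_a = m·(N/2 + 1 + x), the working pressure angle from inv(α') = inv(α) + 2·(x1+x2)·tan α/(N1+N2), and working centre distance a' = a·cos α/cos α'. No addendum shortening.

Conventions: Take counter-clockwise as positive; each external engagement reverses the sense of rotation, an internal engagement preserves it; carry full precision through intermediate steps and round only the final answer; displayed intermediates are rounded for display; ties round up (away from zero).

1.7785

class = single-mesh tooth geometry [involute pair 25T × 72T, m = 1.856]
base radii: r_b1 = 21.916713, r_b2 = 63.120133
tip radii: r_a1 = 24.716352, r_a2 = 69.024640
inv(α') = inv(19.146°) + 2·(-0.183+0.190)·tan α/(25+72) = 0.01306979  ⇒  α' = 19.16979°
a' = a·cos α / cos α' = 90.0160·cos 19.146°/cos 19.16979° = 90.028984
action lengths: √(r_a1²−r_b1²) = 11.426100, √(r_a2²−r_b2²) = 27.932950
base pitch p_b = π·m·cos α = 5.508271
CR = (11.426100 + 27.932950 − 90.028984·sin 19.16979°)/5.508271 = 1.778481
contact ratio ≈ 1.7785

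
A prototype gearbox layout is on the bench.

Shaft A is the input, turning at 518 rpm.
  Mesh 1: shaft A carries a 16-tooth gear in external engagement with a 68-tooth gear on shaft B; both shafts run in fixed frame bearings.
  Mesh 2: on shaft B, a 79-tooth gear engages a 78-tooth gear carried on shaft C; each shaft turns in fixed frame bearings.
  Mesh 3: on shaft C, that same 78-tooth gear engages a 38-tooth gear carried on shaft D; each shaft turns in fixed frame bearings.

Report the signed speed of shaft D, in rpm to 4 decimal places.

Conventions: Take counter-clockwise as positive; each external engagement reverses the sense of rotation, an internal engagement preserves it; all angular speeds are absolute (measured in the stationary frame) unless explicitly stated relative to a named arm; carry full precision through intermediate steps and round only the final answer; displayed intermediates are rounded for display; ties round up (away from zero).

3-mesh fixed-axis compound train (all bearings frame-fixed)
mesh 1 [16T→68T]: ω = 518.0000×16/68 = 121.8824 rpm, sense flips to −
mesh 2 [79T→78T]: ω = 121.8824×79/78 = 123.4449 rpm, sense flips to +
mesh 3 [78T→38T]: ω = 123.4449×78/38 = 253.3870 rpm, sense flips to −
signed output speed = -253.3870 rpm

-253.3870 rpm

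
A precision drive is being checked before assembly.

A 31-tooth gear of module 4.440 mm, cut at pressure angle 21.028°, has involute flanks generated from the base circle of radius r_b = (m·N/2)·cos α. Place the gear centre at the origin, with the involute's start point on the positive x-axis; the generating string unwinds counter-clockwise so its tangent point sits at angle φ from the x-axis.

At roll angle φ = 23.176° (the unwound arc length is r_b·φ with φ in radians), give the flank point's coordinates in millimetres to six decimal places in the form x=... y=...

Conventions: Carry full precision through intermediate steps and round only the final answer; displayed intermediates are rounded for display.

topology: single-mesh involute geometry — m = 4.440, N = 31
pitch radius r_p = m·N/2 = 4.440·31/2 = 68.820000
base radius r_b = r_p·cos α = 68.820000·cos 21.028° = 64.236945
roll angle φ = 23.176° = 0.40449751 rad
x = r_b·(cos φ + φ·sin φ) = 69.279098
y = r_b·(sin φ − φ·cos φ) = 1.394083

x=69.279098 y=1.394083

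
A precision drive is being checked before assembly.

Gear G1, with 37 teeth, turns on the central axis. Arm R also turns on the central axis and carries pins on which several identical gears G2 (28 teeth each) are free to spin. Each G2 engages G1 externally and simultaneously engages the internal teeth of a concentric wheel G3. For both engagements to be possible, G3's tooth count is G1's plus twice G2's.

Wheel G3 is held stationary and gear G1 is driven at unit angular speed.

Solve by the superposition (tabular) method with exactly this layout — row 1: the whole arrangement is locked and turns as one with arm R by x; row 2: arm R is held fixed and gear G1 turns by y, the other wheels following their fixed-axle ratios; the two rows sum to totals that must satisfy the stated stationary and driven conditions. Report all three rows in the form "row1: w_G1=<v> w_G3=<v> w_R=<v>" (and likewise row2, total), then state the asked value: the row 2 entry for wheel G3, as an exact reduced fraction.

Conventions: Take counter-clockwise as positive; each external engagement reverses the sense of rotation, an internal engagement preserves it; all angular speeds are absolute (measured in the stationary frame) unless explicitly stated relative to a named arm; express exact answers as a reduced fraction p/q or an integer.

class = planetary set [G3 = 37+2·28 = 93; Willis about the carrier]
superposition row 1 [locked train]: every member turns x
row 2 (arm held, sun turns y): ω_ring = −(37/93)·y, ω_arm = 0
boundary: total ω_ring = x − (37/93)·y = 0 and total ω_sun = x + y = 1  ⇒  y = 93/130, x = 37/130
row 2 ring = −(37/93)·93/130 = -37/130
totals (row 1 + row 2): sun 37/130 + 93/130 = 1, ring 37/130 + (-37/130) = 0, arm 37/130 + 0 = 37/130
asked cell (row2, ring) = -37/130

row1: w_G1=37/130 w_G3=37/130 w_R=37/130
row2: w_G1=93/130 w_G3=-37/130 w_R=0
total: w_G1=1 w_G3=0 w_R=37/130
asked value: -37/130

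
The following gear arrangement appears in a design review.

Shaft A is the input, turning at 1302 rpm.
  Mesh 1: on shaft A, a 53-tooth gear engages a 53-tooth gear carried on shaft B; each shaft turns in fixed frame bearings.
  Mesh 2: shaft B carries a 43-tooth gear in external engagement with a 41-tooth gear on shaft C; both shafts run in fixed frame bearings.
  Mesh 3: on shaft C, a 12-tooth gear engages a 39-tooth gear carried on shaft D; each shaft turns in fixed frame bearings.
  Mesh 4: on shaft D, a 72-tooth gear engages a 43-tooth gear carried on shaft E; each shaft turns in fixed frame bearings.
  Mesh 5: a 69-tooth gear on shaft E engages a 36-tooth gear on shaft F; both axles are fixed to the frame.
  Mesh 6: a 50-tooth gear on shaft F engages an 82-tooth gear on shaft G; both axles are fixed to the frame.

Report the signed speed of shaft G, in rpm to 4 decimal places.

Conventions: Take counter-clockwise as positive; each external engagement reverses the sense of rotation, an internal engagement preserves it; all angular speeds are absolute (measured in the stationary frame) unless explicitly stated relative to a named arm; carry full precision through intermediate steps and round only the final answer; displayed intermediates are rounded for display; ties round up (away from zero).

+822.2029 rpm

6-mesh fixed-axis compound train (all bearings frame-fixed)
mesh 1 [53T→53T]: ω = 1302.0000×53/53 = 1302.0000 rpm, sense flips to −
mesh 2 [43T→41T]: ω = 1302.0000×43/41 = 1365.5122 rpm, sense flips to +
mesh 3 [12T→39T]: ω = 1365.5122×12/39 = 420.1576 rpm, sense flips to −
mesh 4 [72T→43T]: ω = 420.1576×72/43 = 703.5197 rpm, sense flips to +
mesh 5 [69T→36T]: ω = 703.5197×69/36 = 1348.4128 rpm, sense flips to −
mesh 6 [50T→82T]: ω = 1348.4128×50/82 = 822.2029 rpm, sense flips to +
signed output speed = +822.2029 rpm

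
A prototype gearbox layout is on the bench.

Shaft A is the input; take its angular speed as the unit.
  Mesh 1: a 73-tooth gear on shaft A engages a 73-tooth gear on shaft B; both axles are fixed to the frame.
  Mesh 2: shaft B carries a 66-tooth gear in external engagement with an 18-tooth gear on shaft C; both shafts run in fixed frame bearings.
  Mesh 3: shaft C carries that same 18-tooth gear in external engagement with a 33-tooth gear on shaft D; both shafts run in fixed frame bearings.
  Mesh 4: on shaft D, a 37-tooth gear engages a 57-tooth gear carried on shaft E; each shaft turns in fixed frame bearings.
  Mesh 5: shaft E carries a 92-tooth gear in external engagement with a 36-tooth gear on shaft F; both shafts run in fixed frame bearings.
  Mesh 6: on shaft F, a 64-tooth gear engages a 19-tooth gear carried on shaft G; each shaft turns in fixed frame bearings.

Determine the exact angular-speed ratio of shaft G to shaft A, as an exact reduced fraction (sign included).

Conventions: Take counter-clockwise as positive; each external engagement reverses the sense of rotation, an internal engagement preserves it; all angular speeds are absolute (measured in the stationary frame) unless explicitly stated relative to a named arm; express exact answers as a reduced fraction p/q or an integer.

class = fixed-axis compound train [6 meshes; 6 ratios multiply, 6 sense flips]
mesh 1 [73T→73T]: running ratio 1, sense −
mesh 2 [66T→18T]: running ratio 11/3, sense +
mesh 3 [18T→33T]: running ratio 2, sense −
mesh 4 [37T→57T]: running ratio 74/57, sense +
mesh 5 [92T→36T]: running ratio 1702/513, sense −
mesh 6 [64T→19T]: running ratio 108928/9747, sense +
ω_out/ω_in = 108928/9747

108928/9747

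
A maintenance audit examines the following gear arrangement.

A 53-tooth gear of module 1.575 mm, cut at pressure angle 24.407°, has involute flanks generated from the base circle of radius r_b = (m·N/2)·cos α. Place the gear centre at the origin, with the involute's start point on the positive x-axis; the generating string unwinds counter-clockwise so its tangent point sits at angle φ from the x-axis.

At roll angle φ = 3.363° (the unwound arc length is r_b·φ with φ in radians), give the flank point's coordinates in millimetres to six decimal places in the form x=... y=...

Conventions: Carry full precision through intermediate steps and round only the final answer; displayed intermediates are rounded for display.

x=38.072967 y=0.002561

recognized (one wheel, involute flank): single-mesh tooth geometry, m = 1.575, N = 53
pitch radius r_p = m·N/2 = 1.575·53/2 = 41.737500
base radius r_b = r_p·cos α = 41.737500·cos 24.407° = 38.007553
roll angle φ = 3.363° = 0.05869542 rad
x = r_b·(cos φ + φ·sin φ) = 38.072967
y = r_b·(sin φ − φ·cos φ) = 0.002561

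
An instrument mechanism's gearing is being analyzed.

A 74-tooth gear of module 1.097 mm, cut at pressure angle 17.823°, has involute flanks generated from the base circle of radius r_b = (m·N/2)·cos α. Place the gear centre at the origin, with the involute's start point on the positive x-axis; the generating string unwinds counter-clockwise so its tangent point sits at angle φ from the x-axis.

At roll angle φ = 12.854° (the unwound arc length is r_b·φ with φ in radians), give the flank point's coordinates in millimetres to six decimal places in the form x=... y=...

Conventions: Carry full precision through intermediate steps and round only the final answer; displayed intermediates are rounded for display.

class = single-mesh tooth geometry [base-circle involute, m = 1.097, 74T]
pitch radius r_p = m·N/2 = 1.097·74/2 = 40.589000
base radius r_b = r_p·cos α = 40.589000·cos 17.823° = 38.640996
roll angle φ = 12.854° = 0.22434462 rad
x = r_b·(cos φ + φ·sin φ) = 39.601205
y = r_b·(sin φ − φ·cos φ) = 0.144706

x=39.601205 y=0.144706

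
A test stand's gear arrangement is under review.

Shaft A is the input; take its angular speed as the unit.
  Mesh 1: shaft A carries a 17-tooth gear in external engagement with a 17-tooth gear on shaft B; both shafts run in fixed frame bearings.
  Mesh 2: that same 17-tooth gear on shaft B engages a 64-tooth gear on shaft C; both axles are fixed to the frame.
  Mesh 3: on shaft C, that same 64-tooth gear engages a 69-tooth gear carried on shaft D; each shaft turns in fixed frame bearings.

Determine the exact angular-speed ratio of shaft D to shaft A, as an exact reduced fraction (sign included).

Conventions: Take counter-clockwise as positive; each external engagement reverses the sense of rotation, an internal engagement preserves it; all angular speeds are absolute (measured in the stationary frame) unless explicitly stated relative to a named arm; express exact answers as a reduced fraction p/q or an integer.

class = fixed-axis compound train [3 meshes; 3 ratios multiply, 3 sense flips]
mesh 1 [17T→17T]: running ratio 1, sense −
mesh 2 [17T→64T]: running ratio 17/64, sense +
mesh 3 [64T→69T]: running ratio 17/69, sense −
ω_out/ω_in = -17/69

-17/69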